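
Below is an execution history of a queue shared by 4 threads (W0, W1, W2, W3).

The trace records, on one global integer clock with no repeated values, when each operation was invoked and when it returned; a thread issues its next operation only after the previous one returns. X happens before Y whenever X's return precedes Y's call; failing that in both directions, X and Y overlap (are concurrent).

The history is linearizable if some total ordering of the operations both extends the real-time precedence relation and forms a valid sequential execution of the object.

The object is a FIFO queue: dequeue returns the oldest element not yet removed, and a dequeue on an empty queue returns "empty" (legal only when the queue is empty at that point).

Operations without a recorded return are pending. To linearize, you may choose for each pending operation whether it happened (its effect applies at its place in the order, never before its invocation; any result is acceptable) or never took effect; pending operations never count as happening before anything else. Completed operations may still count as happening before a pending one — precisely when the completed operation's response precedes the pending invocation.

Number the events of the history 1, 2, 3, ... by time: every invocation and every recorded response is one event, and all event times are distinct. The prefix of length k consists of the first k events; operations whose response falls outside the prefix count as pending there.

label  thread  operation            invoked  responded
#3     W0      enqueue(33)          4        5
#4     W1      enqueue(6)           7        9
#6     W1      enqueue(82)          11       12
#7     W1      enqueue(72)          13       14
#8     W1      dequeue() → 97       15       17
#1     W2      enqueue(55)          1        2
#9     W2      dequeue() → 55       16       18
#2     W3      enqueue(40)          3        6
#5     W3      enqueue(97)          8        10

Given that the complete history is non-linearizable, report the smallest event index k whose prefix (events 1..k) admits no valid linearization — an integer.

17

events 1..16 are linearizable, e.g. via #1, #2, #3, #4, #5, #6, #7:
1. #1 enqueue(55), leaving queue <55>
2. #2 enqueue(40), leaving queue <55,40>
3. #3 enqueue(33), leaving queue <55,40,33>
4. #4 enqueue(6), leaving queue <55,40,33,6>
5. #5 enqueue(97), leaving queue <55,40,33,6,97>
6. #6 enqueue(82), leaving queue <55,40,33,6,97,82>
7. #7 enqueue(72), leaving queue <55,40,33,6,97,82,72>
at event 17 (#8's time-17 response) nothing linearizes any more
completion choices over the 1 pending operation (#9) were checked; none helps
e.g. #1, #2, #3, #4, #5, #6, #7, #8 (pending dropped): illegal at step 8, since #8 dequeue() → 97 cannot apply there
e.g. #1, #2, #3, #5, #4, #6, #7, #8 (pending dropped): illegal at step 8, since #8 dequeue() → 97 cannot apply there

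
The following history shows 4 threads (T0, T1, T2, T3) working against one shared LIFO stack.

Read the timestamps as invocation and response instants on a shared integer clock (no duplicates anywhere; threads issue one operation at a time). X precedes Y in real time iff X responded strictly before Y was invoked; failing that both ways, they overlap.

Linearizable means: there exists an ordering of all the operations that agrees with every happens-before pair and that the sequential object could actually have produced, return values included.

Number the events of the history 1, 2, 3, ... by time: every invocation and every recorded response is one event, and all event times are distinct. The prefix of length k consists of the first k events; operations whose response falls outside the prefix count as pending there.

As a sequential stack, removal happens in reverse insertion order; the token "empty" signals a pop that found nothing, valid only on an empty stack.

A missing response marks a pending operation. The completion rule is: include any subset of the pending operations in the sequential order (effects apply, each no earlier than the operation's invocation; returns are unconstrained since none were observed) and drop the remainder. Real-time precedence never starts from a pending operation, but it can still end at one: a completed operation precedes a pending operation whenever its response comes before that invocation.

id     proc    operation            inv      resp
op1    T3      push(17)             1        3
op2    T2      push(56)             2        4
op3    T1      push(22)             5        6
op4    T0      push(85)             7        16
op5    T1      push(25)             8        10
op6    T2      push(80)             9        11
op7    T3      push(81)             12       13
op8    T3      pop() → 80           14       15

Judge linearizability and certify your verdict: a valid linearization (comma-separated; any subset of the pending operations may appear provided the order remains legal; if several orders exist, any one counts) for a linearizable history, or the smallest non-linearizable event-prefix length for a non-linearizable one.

through event 14 a valid linearization exists; event 15 (op8 responding at time 15) ends that
no legal order exists: 4 real-time-consistent candidates over 7 completed LIFO stack operations, all rejected
no escape via the 1 pending operation (op4): every completion choice fails
take op1, op2, op3, op5, op6, op7, op8 (pending dropped): step 7 already fails, because op8 pop() → 80 cannot occur there
take op1, op2, op3, op6, op5, op7, op8 (pending dropped): step 7 already fails, because op8 pop() → 80 cannot occur there

not linearizable — minimal violating prefix: 15 events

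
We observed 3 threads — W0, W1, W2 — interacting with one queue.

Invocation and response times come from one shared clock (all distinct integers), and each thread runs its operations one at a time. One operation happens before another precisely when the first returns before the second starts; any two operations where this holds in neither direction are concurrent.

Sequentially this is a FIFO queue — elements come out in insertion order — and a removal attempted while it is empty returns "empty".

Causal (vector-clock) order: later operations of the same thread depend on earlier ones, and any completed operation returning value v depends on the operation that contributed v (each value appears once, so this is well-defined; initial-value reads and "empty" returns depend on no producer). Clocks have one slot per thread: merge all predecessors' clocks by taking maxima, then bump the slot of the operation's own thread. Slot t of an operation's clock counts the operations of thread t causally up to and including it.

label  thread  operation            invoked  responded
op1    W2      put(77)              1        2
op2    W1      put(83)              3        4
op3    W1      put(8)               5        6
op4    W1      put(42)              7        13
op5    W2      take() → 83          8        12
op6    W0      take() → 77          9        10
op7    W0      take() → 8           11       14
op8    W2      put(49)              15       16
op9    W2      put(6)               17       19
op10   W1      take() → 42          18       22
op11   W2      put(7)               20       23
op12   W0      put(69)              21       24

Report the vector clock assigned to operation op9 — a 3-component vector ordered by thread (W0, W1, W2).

op1 (invocation 1): nothing precedes it; W2's component alone gives (0, 0, 1)
op2 (invocation 3): nothing precedes it; W1's component alone gives (0, 1, 0)
invoked at 5, op3 merges VC(op2)=(0, 1, 0) and bumps W1's slot → (0, 2, 0)
invoked at 9, op6 merges VC(op1)=(0, 0, 1) and bumps W0's slot → (1, 0, 1)
invoked at 8, op5 merges VC(op1)=(0, 0, 1), VC(op2)=(0, 1, 0) and bumps W2's slot → (0, 1, 2)
invoked at 7, op4 merges VC(op3)=(0, 2, 0) and bumps W1's slot → (0, 3, 0)
invoked at 15, op8 merges VC(op5)=(0, 1, 2) and bumps W2's slot → (0, 1, 3)
invoked at 18, op10 merges VC(op4)=(0, 3, 0) and bumps W1's slot → (0, 4, 0)
invoked at 17, op9 merges VC(op8)=(0, 1, 3) and bumps W2's slot → (0, 1, 4)
invoked at 11, op7 merges VC(op3)=(0, 2, 0), VC(op6)=(1, 0, 1) and bumps W0's slot → (2, 2, 1)
invoked at 20, op11 merges VC(op9)=(0, 1, 4) and bumps W2's slot → (0, 1, 5)
invoked at 21, op12 merges VC(op7)=(2, 2, 1) and bumps W0's slot → (3, 2, 1)
target: VC(op9) = (0, 1, 4)

(0, 1, 4)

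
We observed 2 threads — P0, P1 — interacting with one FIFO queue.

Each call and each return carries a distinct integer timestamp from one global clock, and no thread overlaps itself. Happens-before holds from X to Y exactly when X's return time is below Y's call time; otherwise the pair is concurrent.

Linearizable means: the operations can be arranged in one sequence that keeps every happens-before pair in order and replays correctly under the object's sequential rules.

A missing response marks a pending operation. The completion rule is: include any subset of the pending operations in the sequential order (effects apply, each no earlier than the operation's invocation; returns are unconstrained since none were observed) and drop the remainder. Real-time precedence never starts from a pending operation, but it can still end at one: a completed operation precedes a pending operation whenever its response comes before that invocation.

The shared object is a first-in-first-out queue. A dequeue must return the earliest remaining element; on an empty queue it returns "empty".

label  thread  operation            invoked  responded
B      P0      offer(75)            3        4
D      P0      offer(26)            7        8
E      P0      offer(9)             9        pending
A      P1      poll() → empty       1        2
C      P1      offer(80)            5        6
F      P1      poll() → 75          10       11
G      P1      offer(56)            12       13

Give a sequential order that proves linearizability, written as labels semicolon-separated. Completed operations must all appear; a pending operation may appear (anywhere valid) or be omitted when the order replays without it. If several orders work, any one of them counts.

after step 1 (A poll() → empty): queue <>
after step 2 (B offer(75)): queue <75>
after step 3 (C offer(80)): queue <75,80>
after step 4 (D offer(26)): queue <75,80,26>
after step 5 (E offer(9) (pending, included)): queue <75,80,26,9>
after step 6 (F poll() → 75): queue <80,26,9>
after step 7 (G offer(56)): queue <80,26,9,56>

A; B; C; D; E; F; G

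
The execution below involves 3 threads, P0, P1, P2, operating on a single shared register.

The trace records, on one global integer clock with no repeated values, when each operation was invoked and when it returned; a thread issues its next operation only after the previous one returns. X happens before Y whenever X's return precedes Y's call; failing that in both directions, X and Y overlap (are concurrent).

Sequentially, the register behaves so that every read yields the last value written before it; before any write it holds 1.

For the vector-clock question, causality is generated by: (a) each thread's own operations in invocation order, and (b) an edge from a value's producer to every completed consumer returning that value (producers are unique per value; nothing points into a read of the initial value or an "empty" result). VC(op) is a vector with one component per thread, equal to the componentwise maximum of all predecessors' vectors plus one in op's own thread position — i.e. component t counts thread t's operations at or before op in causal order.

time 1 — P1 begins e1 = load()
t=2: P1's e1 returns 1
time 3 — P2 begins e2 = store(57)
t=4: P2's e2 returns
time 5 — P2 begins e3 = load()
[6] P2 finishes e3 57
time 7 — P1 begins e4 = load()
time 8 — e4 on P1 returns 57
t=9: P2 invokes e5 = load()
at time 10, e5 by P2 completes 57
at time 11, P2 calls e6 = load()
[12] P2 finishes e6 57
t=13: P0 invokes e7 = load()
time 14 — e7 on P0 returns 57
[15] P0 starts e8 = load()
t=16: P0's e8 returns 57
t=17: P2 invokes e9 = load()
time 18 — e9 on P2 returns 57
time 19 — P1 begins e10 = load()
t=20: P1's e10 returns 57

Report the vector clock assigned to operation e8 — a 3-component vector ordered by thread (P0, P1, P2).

(2, 0, 1)

e2, invoked 3, has no incoming edges; only P2's bump applies → (0, 0, 1)
e1, invoked 1, has no incoming edges; only P1's bump applies → (0, 1, 0)
VC(e3, invoked at 5): max of VC(e2)=(0, 0, 1), then +1 on thread P2 → (0, 0, 2)
VC(e7, invoked at 13): max of VC(e2)=(0, 0, 1), then +1 on thread P0 → (1, 0, 1)
VC(e5, invoked at 9): max of VC(e2)=(0, 0, 1), VC(e3)=(0, 0, 2), then +1 on thread P2 → (0, 0, 3)
VC(e4, invoked at 7): max of VC(e1)=(0, 1, 0), VC(e2)=(0, 0, 1), then +1 on thread P1 → (0, 2, 1)
VC(e8, invoked at 15): max of VC(e2)=(0, 0, 1), VC(e7)=(1, 0, 1), then +1 on thread P0 → (2, 0, 1)
VC(e6, invoked at 11): max of VC(e2)=(0, 0, 1), VC(e5)=(0, 0, 3), then +1 on thread P2 → (0, 0, 4)
VC(e10, invoked at 19): max of VC(e2)=(0, 0, 1), VC(e4)=(0, 2, 1), then +1 on thread P1 → (0, 3, 1)
VC(e9, invoked at 17): max of VC(e2)=(0, 0, 1), VC(e6)=(0, 0, 4), then +1 on thread P2 → (0, 0, 5)
target: VC(e8) = (2, 0, 1)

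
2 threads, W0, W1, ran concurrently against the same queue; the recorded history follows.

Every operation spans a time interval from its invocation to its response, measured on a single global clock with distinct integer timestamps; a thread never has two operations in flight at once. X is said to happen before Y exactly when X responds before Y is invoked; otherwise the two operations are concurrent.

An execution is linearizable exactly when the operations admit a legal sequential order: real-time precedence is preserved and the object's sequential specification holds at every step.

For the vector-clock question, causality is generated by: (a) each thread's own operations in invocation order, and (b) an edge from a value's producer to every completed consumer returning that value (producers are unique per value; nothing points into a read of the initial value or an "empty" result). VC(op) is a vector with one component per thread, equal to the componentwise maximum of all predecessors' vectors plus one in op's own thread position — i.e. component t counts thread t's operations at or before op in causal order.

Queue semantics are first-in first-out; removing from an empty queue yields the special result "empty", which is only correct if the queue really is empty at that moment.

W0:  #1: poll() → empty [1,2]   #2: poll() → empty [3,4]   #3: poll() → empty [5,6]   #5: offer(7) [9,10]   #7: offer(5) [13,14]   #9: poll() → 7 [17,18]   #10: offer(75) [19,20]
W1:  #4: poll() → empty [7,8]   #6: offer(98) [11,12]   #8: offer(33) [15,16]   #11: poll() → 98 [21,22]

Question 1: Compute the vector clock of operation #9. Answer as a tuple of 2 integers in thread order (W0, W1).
(6, 0)

#4 (invocation 7): nothing precedes it; W1's component alone gives (0, 1)
#1 (invocation 1): nothing precedes it; W0's component alone gives (1, 0)
#6, invoked 11, takes VC(#4)=(0, 1) under max, adds 1 for W1 → (0, 2)
#2, invoked 3, takes VC(#1)=(1, 0) under max, adds 1 for W0 → (2, 0)
#8, invoked 15, takes VC(#6)=(0, 2) under max, adds 1 for W1 → (0, 3)
#3, invoked 5, takes VC(#2)=(2, 0) under max, adds 1 for W0 → (3, 0)
#11, invoked 21, takes VC(#6)=(0, 2), VC(#8)=(0, 3) under max, adds 1 for W1 → (0, 4)
#5, invoked 9, takes VC(#3)=(3, 0) under max, adds 1 for W0 → (4, 0)
#7, invoked 13, takes VC(#5)=(4, 0) under max, adds 1 for W0 → (5, 0)
#9, invoked 17, takes VC(#5)=(4, 0), VC(#7)=(5, 0) under max, adds 1 for W0 → (6, 0)
#10, invoked 19, takes VC(#9)=(6, 0) under max, adds 1 for W0 → (7, 0)
target: VC(#9) = (6, 0)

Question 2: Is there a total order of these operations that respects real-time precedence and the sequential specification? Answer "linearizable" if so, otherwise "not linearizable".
linearizable

a witness: #1, #2, #3, #4, #5, #6, #7, #8, #9, #10, #11
1. #1 poll() → empty, leaving queue <>
2. #2 poll() → empty, leaving queue <>
3. #3 poll() → empty, leaving queue <>
4. #4 poll() → empty, leaving queue <>
5. #5 offer(7), leaving queue <7>
6. #6 offer(98), leaving queue <7,98>
7. #7 offer(5), leaving queue <7,98,5>
8. #8 offer(33), leaving queue <7,98,5,33>
9. #9 poll() → 7, leaving queue <98,5,33>
10. #10 offer(75), leaving queue <98,5,33,75>
11. #11 poll() → 98, leaving queue <5,33,75>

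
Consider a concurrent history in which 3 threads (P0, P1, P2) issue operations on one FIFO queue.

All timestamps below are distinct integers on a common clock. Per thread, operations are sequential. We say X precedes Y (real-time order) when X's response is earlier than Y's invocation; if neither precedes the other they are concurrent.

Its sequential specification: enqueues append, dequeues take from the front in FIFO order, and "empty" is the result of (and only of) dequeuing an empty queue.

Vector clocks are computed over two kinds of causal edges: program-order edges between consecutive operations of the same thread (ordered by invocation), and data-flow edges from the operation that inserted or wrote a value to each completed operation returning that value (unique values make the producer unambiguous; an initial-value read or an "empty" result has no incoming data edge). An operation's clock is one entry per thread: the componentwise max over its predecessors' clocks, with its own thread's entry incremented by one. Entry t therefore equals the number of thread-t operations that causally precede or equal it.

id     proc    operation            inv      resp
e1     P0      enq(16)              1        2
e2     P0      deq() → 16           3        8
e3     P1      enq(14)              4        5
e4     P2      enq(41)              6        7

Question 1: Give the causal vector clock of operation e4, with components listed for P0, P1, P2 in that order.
e4, invoked 6, has no incoming edges; only P2's bump applies → (0, 0, 1)
e3, invoked 4, has no incoming edges; only P1's bump applies → (0, 1, 0)
e1, invoked 1, has no incoming edges; only P0's bump applies → (1, 0, 0)
e2, invoked 3, takes VC(e1)=(1, 0, 0) under max, adds 1 for P0 → (2, 0, 0)
target: VC(e4) = (0, 0, 1)

(0, 0, 1)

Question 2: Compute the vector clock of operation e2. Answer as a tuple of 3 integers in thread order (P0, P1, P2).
root op e4, invoked 6: fresh clock plus P2's own tick → (0, 0, 1)
root op e3, invoked 4: fresh clock plus P1's own tick → (0, 1, 0)
root op e1, invoked 1: fresh clock plus P0's own tick → (1, 0, 0)
from VC(e1)=(1, 0, 0), e2 (invoked 3) maxes components and bumps P0 → (2, 0, 0)
target: VC(e2) = (2, 0, 0)

(2, 0, 0)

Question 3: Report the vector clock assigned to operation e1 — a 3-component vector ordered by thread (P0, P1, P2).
e4 (invocation 6): nothing precedes it; P2's component alone gives (0, 0, 1)
e3 (invocation 4): nothing precedes it; P1's component alone gives (0, 1, 0)
e1 (invocation 1): nothing precedes it; P0's component alone gives (1, 0, 0)
merge at e2 (invoked 3): VC(e1)=(1, 0, 0), own-thread bump on P0 → (2, 0, 0)
target: VC(e1) = (1, 0, 0)

(1, 0, 0)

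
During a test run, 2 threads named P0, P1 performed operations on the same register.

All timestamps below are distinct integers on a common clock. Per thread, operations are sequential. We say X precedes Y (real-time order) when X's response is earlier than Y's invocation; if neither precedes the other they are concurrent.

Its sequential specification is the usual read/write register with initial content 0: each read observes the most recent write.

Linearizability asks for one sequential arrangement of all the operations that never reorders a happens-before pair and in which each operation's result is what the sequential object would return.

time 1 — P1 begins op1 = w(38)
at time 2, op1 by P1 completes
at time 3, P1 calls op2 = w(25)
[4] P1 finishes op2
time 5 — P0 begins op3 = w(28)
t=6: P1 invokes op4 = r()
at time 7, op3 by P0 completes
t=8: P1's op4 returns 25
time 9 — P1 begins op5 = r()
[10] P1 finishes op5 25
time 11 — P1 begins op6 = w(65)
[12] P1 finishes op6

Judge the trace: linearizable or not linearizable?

not linearizable

cut after 9 events: linearizable; cut after 10 events (op5 responds, time 10): not linearizable
all 2 real-time-respecting orders fail — 5 completed register operations, no legal replay
e.g. op1, op2, op3, op4, op5: illegal at step 4, since op4 r() → 25 cannot apply there
e.g. op1, op2, op4, op3, op5: illegal at step 5, since op5 r() → 25 cannot apply there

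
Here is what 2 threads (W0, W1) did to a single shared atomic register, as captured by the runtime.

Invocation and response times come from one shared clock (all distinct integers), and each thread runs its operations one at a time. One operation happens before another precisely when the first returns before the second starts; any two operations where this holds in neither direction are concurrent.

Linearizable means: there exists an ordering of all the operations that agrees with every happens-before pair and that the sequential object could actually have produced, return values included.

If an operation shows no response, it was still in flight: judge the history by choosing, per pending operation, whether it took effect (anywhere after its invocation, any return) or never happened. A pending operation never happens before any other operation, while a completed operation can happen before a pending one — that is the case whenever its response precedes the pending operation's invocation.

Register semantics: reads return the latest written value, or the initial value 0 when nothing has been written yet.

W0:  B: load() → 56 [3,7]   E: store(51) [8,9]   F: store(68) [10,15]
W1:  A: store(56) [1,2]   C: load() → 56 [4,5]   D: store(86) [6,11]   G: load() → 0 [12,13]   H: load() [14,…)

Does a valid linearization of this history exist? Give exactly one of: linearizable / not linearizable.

not linearizable

prefix check: 1..12 passes, 1..13 fails once G's time-13 response joins
all 5 real-time-respecting orders fail — 6 completed atomic register operations, no legal replay
every completion of the 1 pending operation (F) was checked; none linearizes
for example A, B, C, D, E, G (pending dropped) fails at step 6: G load() → 0 is not legal there
for example A, B, C, E, D, G (pending dropped) fails at step 6: G load() → 0 is not legal there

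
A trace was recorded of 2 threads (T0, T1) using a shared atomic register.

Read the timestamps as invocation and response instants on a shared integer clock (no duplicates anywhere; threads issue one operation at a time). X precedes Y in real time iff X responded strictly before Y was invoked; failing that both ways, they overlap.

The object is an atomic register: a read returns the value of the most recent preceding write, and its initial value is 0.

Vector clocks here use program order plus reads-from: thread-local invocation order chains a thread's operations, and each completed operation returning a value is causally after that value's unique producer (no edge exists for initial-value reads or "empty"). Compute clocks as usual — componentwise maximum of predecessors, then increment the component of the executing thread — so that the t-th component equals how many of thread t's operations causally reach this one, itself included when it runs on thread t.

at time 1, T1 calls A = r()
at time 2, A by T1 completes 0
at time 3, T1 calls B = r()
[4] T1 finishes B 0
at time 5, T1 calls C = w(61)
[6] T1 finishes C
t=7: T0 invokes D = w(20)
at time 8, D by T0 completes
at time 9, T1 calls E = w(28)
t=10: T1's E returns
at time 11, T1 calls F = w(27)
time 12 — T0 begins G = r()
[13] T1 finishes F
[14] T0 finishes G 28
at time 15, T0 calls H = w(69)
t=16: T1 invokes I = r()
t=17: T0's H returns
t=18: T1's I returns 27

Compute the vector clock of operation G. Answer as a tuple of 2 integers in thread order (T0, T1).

A (invocation 1): nothing precedes it; T1's component alone gives (0, 1)
D (invocation 7): nothing precedes it; T0's component alone gives (1, 0)
from VC(A)=(0, 1), B (invoked 3) maxes components and bumps T1 → (0, 2)
from VC(B)=(0, 2), C (invoked 5) maxes components and bumps T1 → (0, 3)
from VC(C)=(0, 3), E (invoked 9) maxes components and bumps T1 → (0, 4)
from VC(E)=(0, 4), F (invoked 11) maxes components and bumps T1 → (0, 5)
from VC(F)=(0, 5), I (invoked 16) maxes components and bumps T1 → (0, 6)
from VC(D)=(1, 0), VC(E)=(0, 4), G (invoked 12) maxes components and bumps T0 → (2, 4)
from VC(G)=(2, 4), H (invoked 15) maxes components and bumps T0 → (3, 4)
target: VC(G) = (2, 4)

(2, 4)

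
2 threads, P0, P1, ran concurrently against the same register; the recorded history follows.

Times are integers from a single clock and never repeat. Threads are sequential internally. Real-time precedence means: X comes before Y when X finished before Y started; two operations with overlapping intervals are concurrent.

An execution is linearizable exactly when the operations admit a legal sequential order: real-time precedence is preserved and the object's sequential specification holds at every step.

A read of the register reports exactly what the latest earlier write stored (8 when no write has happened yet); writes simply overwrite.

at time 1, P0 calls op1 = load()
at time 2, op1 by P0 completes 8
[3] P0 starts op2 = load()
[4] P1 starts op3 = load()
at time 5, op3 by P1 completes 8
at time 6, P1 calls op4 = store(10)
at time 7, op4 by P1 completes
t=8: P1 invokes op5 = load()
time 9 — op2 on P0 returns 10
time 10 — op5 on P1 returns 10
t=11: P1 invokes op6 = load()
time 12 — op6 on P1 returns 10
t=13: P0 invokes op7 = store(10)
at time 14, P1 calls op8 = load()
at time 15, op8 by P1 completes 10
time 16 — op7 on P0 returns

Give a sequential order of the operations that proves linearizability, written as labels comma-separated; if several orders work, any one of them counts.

after step 1 (op1 load() → 8): value 8
after step 2 (op3 load() → 8): value 8
after step 3 (op4 store(10)): value 10
after step 4 (op2 load() → 10): value 10
after step 5 (op5 load() → 10): value 10
after step 6 (op6 load() → 10): value 10
after step 7 (op7 store(10)): value 10
after step 8 (op8 load() → 10): value 10

op1, op3, op4, op2, op5, op6, op7, op8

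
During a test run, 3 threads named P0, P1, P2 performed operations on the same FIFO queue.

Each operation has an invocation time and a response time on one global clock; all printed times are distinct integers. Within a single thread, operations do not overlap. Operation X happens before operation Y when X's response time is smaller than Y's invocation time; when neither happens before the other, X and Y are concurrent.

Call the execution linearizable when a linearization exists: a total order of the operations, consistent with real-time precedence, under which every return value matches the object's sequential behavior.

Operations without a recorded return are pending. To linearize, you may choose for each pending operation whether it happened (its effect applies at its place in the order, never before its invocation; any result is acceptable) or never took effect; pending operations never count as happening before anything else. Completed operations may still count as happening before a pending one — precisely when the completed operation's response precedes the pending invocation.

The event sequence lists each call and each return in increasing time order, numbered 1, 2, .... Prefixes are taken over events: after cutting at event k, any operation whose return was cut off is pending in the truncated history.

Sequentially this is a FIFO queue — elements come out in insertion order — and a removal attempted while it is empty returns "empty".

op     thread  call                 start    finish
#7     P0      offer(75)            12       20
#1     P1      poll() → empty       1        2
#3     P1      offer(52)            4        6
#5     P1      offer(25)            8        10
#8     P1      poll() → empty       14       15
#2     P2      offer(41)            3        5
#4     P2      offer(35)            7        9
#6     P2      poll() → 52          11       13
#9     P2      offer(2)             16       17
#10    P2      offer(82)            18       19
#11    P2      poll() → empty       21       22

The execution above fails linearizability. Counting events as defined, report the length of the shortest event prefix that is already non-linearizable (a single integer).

events 1..14 are linearizable; a witness order is #1, #3, #2, #4, #5, #6:
after step 1 (#1 poll() → empty): queue <>
after step 2 (#3 offer(52)): queue <52>
after step 3 (#2 offer(41)): queue <52,41>
after step 4 (#4 offer(35)): queue <52,41,35>
after step 5 (#5 offer(25)): queue <52,41,35,25>
after step 6 (#6 poll() → 52): queue <41,35,25>
once event 15 joins (#8's response, time 15), exhaustive search finds no witness
including or dropping the 1 pending operation (#7) in any combination fails
e.g. #1, #2, #3, #4, #5, #6, #8 (pending dropped): illegal at step 6, since #6 poll() → 52 cannot apply there
e.g. #1, #2, #3, #5, #4, #6, #8 (pending dropped): illegal at step 6, since #6 poll() → 52 cannot apply there

15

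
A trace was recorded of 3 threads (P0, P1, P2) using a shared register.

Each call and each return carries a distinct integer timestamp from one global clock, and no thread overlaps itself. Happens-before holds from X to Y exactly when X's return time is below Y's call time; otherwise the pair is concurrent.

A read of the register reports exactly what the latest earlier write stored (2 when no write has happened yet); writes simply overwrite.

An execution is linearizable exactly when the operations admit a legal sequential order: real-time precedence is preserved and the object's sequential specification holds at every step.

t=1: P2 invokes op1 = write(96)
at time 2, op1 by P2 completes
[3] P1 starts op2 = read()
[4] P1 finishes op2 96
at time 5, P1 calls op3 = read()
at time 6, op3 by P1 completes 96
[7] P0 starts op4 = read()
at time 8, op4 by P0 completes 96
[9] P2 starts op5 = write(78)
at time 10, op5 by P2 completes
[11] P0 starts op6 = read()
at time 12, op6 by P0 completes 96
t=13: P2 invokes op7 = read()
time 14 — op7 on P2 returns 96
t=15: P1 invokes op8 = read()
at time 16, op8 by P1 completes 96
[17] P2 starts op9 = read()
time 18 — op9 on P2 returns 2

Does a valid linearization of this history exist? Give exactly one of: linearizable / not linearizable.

not linearizable

already the first 12 events (up to op6's response at time 12) admit no linearization; the first 11 still do
the sole real-time-consistent order of 6 completed operations fails the register replay
one such order, op1, op2, op3, op4, op5, op6, breaks at step 6 where op6 read() → 96 is illegal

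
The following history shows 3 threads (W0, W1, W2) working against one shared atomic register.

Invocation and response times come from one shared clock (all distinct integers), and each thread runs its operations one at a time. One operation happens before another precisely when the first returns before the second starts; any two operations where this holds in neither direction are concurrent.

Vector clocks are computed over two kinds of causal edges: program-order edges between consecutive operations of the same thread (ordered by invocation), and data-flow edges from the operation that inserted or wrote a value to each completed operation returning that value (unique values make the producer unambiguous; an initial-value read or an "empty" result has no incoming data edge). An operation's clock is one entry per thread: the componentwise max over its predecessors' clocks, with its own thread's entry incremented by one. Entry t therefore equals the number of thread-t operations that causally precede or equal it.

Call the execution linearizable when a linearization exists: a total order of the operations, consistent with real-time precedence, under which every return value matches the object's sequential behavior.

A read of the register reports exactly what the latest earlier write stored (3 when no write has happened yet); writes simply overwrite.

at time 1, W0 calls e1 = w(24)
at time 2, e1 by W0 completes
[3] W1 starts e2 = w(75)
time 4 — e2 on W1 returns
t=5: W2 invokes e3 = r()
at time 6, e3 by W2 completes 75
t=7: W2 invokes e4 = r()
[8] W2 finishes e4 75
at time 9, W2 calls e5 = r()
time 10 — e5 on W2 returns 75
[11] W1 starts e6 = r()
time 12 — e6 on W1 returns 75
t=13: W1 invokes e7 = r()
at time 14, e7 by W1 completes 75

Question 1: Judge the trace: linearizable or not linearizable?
witness order: e1, e2, e3, e4, e5, e6, e7
1. e1 w(24), leaving value 24
2. e2 w(75), leaving value 75
3. e3 r() → 75, leaving value 75
4. e4 r() → 75, leaving value 75
5. e5 r() → 75, leaving value 75
6. e6 r() → 75, leaving value 75
7. e7 r() → 75, leaving value 75

linearizable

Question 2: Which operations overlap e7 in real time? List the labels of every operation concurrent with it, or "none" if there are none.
e7 spans [13,14]: anything still running between times 13 and 14 counts as concurrent
e1 [1,2]: before
e2 [3,4]: before
e3 [5,6]: before
e4 [7,8]: before
e5 [9,10]: before
e6 [11,12]: before

none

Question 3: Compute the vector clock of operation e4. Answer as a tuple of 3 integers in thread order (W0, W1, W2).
e2, invoked 3, has no incoming edges; only W1's bump applies → (0, 1, 0)
e1, invoked 1, has no incoming edges; only W0's bump applies → (1, 0, 0)
e3, invoked 5, takes VC(e2)=(0, 1, 0) under max, adds 1 for W2 → (0, 1, 1)
e6, invoked 11, takes VC(e2)=(0, 1, 0) under max, adds 1 for W1 → (0, 2, 0)
e4, invoked 7, takes VC(e2)=(0, 1, 0), VC(e3)=(0, 1, 1) under max, adds 1 for W2 → (0, 1, 2)
e7, invoked 13, takes VC(e2)=(0, 1, 0), VC(e6)=(0, 2, 0) under max, adds 1 for W1 → (0, 3, 0)
e5, invoked 9, takes VC(e2)=(0, 1, 0), VC(e4)=(0, 1, 2) under max, adds 1 for W2 → (0, 1, 3)
target: VC(e4) = (0, 1, 2)

(0, 1, 2)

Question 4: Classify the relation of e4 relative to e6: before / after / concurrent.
e4 spans [7,8], e6 spans [11,12]
resp(e4)=8 < inv(e6)=11

before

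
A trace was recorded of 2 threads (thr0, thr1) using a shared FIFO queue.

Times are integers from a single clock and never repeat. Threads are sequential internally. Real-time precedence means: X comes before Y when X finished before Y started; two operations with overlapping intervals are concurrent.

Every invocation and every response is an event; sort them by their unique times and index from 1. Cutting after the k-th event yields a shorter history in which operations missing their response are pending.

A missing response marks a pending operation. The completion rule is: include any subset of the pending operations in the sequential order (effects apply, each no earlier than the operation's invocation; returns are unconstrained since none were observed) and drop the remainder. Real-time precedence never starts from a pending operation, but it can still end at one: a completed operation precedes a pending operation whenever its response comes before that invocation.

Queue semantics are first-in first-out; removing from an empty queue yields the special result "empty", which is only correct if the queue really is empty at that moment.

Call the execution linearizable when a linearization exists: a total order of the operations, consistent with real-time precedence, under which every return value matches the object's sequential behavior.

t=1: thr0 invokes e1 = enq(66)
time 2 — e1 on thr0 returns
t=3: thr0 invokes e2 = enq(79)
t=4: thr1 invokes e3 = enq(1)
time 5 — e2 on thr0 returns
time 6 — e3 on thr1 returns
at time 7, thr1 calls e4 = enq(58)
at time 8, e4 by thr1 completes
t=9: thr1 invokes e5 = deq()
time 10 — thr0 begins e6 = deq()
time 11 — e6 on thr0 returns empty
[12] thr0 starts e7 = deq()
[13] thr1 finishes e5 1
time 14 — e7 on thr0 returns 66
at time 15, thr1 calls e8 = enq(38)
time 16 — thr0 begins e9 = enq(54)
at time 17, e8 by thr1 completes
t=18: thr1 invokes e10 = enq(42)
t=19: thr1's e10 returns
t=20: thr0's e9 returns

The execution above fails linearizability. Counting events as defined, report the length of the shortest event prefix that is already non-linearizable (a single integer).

11

one valid order for events 1..10 is e1, e2, e3, e4:
after step 1 (e1 enq(66)): queue <66>
after step 2 (e2 enq(79)): queue <66,79>
after step 3 (e3 enq(1)): queue <66,79,1>
after step 4 (e4 enq(58)): queue <66,79,1,58>
once event 11 joins (e6's response, time 11), exhaustive search finds no witness
every completion of the 1 pending operation (e5) was checked; none linearizes
take e1, e2, e3, e4, e6 (pending dropped): step 5 already fails, because e6 deq() → empty cannot occur there
take e1, e3, e2, e4, e6 (pending dropped): step 5 already fails, because e6 deq() → empty cannot occur there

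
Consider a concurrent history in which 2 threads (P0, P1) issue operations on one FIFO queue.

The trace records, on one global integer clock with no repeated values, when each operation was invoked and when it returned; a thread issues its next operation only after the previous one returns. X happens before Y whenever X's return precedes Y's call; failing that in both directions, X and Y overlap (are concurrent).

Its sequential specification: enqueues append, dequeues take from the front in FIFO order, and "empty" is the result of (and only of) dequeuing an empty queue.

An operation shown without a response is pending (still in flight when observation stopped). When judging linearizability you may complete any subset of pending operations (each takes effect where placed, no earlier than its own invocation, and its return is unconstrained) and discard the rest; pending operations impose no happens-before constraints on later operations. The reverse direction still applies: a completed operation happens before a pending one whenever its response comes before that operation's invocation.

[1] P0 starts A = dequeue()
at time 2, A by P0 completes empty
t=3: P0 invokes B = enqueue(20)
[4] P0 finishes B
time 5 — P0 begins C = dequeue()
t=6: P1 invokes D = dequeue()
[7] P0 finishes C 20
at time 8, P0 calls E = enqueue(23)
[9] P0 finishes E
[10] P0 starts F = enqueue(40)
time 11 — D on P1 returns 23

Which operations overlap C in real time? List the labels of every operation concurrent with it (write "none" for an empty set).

D

overlap test against C [5,7]: concurrent iff the interval meets 5..7
A [1,2]: before
B [3,4]: before
D [6,11]: concurrent
E [8,9]: after
F [10,…): after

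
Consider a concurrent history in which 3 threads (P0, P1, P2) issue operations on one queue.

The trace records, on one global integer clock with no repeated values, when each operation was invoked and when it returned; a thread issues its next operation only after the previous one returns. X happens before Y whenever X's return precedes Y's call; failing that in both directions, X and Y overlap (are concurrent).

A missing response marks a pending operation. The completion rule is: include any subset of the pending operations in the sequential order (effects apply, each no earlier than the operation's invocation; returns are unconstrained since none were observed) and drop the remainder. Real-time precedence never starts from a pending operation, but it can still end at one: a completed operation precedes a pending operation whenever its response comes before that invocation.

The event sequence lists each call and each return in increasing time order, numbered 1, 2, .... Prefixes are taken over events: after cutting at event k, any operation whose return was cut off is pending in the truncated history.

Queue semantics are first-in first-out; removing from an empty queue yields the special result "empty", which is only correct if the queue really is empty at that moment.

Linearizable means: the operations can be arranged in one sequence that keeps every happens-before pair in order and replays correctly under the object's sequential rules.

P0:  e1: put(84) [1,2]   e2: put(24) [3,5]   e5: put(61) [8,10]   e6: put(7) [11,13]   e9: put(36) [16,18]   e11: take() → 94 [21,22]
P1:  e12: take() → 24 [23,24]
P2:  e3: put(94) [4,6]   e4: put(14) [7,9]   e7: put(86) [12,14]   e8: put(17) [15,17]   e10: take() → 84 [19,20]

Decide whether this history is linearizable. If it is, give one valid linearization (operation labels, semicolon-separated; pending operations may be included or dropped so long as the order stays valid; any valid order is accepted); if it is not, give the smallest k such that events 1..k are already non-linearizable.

linearizable — witness: e1; e3; e2; e4; e5; e6; e7; e8; e9; e10; e11; e12

step 1: e1 put(84) — queue <84>
step 2: e3 put(94) — queue <84,94>
step 3: e2 put(24) — queue <84,94,24>
step 4: e4 put(14) — queue <84,94,24,14>
step 5: e5 put(61) — queue <84,94,24,14,61>
step 6: e6 put(7) — queue <84,94,24,14,61,7>
step 7: e7 put(86) — queue <84,94,24,14,61,7,86>
step 8: e8 put(17) — queue <84,94,24,14,61,7,86,17>
step 9: e9 put(36) — queue <84,94,24,14,61,7,86,17,36>
step 10: e10 take() → 84 — queue <94,24,14,61,7,86,17,36>
step 11: e11 take() → 94 — queue <24,14,61,7,86,17,36>
step 12: e12 take() → 24 — queue <14,61,7,86,17,36>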